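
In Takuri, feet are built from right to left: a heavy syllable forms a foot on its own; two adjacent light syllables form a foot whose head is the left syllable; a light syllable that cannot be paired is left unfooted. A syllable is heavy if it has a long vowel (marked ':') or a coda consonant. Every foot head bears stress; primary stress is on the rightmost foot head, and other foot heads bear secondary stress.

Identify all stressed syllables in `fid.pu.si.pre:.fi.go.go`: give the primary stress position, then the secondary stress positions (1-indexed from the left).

Weights: 1 fid H, 2 pu L, 3 si L, 4 pre: H, 5 fi L, 6 go L, 7 go L.
Parse right to left (heavy = foot alone; LL = one foot; stranded L unfooted): (ˈfid) (ˈpu.si) (ˈpre:) fi (ˈgo.go).
Foot heads: 1, 2, 4, 6.
Primary stress on the rightmost head = syllable 6.
Secondary stress on 1, 2, 4: ˌfid.ˌpu.si.ˌpre:.fi.ˈgo.go.

primary 6, secondary 1, 2, 4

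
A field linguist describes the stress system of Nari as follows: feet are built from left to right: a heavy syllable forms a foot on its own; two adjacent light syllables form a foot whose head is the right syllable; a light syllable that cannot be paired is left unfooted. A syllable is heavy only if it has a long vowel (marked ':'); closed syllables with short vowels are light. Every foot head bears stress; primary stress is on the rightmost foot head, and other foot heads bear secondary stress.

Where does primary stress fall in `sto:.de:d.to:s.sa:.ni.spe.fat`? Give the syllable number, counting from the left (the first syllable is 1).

6

Weights: 1 sto: H, 2 de:d H, 3 to:s H, 4 sa: H, 5 ni L, 6 spe L, 7 fat L.
Parse left to right (heavy = foot alone; LL = one foot; stranded L unfooted): (ˈsto:) (ˈde:d) (ˈto:s) (ˈsa:) (ni.ˈspe) fat.
Foot heads: 1, 2, 3, 4, 6.
Primary stress on the rightmost head = syllable 6.
Primary stress: syllable 6 → sto:.de:d.to:s.sa:.ni.ˈspe.fat.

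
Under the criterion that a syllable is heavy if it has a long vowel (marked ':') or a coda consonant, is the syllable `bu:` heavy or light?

heavy

`bu:`: long vowel, open (no coda). Long vowel → heavy.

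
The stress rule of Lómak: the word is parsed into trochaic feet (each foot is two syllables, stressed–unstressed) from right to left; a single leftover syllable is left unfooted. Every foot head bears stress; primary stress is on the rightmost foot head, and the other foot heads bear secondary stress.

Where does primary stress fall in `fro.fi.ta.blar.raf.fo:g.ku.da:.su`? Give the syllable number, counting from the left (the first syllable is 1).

Parse right to left into trochaic (ˈσσ) feet: fro (ˈfi.ta) (ˈblar.raf) (ˈfo:g.ku) (ˈda:.su). Syllable 1 is left unfooted.
Foot heads (stressed positions): 2, 4, 6, 8.
End Rule Rightmost: primary stress on the rightmost head = syllable 8.
Primary stress: syllable 8 → fro.fi.ta.blar.raf.fo:g.ku.ˈda:.su.

8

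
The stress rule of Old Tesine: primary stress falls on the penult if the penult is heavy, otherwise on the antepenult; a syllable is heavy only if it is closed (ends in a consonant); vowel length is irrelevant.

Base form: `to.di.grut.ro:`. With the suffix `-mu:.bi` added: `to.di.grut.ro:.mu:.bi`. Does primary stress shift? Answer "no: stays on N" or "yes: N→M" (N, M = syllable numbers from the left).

yes: 3→4

Base `to.di.grut.ro:` (4 syllables):
  Weights: 2 di L, 3 grut H, 4 ro: L.
  The penult (syllable 3, grut) is heavy, so it takes stress.
  → primary stress on syllable 3.
Suffixed `to.di.grut.ro:.mu:.bi` (6 syllables):
  Weights: 4 ro: L, 5 mu: L, 6 bi L.
  The penult (syllable 5, mu:) is light, so stress falls on the antepenult (syllable 4, ro:).
  → primary stress on syllable 4.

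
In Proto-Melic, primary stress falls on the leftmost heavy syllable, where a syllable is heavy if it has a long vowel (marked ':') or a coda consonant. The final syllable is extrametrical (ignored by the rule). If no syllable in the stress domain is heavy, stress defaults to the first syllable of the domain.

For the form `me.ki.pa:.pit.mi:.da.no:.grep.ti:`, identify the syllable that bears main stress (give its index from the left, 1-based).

The final syllable (9, ti:) is extrametrical; the stress domain is syllables 1–8.
Weights: 1 me L, 2 ki L, 3 pa: H, 4 pit H, 5 mi: H, 6 da L, 7 no: H, 8 grep H.
Heavy syllables in the domain: 3, 4, 5, 7, 8. The leftmost is syllable 3 (pa:).
Primary stress: syllable 3 → me.ki.ˈpa:.pit.mi:.da.no:.grep.ti:.

3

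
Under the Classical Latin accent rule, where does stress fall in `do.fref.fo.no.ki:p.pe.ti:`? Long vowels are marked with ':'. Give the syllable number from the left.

Classical Latin: stress the penult if heavy (long vowel or closed), else the antepenult.
Weights: 5 ki:p H, 6 pe L, 7 ti: H.
The penult (syllable 6, pe) is light, so stress falls on the antepenult (syllable 5, ki:p).
Stress on syllable 5: do.fref.fo.no.ˈki:p.pe.ti:.

5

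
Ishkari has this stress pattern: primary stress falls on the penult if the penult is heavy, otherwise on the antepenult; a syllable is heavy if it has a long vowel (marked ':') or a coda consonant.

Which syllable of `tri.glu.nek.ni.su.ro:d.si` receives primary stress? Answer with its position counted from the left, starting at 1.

6

Weights: 5 su L, 6 ro:d H, 7 si L.
The penult (syllable 6, ro:d) is heavy, so it takes stress.
Primary stress: syllable 6 → tri.glu.nek.ni.su.ˈro:d.si.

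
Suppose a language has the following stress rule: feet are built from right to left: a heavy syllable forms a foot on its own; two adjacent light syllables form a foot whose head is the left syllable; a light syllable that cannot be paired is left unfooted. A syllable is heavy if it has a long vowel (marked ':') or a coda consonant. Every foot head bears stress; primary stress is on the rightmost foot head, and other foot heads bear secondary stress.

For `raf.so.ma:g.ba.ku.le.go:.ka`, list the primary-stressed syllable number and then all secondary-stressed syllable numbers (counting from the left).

Weights: 1 raf H, 2 so L, 3 ma:g H, 4 ba L, 5 ku L, 6 le L, 7 go: H, 8 ka L.
Parse right to left (heavy = foot alone; LL = one foot; stranded L unfooted): (ˈraf) so (ˈma:g) ba (ˈku.le) (ˈgo:) ka.
Foot heads: 1, 3, 5, 7.
Primary stress on the rightmost head = syllable 7.
Secondary stress on 1, 3, 5: ˌraf.so.ˌma:g.ba.ˌku.le.ˈgo:.ka.

primary 7, secondary 1, 3, 5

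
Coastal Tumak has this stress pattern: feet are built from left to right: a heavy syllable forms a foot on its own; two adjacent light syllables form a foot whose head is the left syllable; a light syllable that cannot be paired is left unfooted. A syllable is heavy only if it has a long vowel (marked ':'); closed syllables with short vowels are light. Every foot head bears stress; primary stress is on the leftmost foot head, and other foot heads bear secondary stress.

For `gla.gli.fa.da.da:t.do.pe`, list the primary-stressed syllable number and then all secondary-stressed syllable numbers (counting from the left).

Weights: 1 gla L, 2 gli L, 3 fa L, 4 da L, 5 da:t H, 6 do L, 7 pe L.
Parse left to right (heavy = foot alone; LL = one foot; stranded L unfooted): (ˈgla.gli) (ˈfa.da) (ˈda:t) (ˈdo.pe).
Foot heads: 1, 3, 5, 6.
Primary stress on the leftmost head = syllable 1.
Secondary stress on 3, 5, 6: ˈgla.gli.ˌfa.da.ˌda:t.ˌdo.pe.

primary 1, secondary 3, 5, 6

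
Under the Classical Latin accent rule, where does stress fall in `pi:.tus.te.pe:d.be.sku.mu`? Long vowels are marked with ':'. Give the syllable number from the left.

Classical Latin: stress the penult if heavy (long vowel or closed), else the antepenult.
Weights: 5 be L, 6 sku L, 7 mu L.
The penult (syllable 6, sku) is light, so stress falls on the antepenult (syllable 5, be).
Stress on syllable 5: pi:.tus.te.pe:d.ˈbe.sku.mu.

5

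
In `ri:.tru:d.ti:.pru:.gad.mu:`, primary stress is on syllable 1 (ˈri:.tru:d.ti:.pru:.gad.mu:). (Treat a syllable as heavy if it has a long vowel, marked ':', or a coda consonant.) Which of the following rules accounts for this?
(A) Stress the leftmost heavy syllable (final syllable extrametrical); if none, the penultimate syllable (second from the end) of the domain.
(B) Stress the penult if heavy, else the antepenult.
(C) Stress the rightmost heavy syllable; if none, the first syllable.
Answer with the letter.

A

Rule A → syllable 1 ✓.
Rule B → syllable 5 (observed: 1).
Rule C → syllable 6 (observed: 1).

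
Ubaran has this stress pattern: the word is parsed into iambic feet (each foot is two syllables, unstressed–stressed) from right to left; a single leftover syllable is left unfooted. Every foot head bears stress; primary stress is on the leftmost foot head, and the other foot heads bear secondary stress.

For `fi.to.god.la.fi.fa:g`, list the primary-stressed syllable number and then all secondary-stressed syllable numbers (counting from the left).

primary 2, secondary 4, 6

Parse right to left into iambic (σˈσ) feet: (fi.ˈto) (god.ˈla) (fi.ˈfa:g).
Foot heads (stressed positions): 2, 4, 6.
End Rule Leftmost: primary stress on the leftmost head = syllable 2.
Secondary stress on 4, 6: fi.ˈto.god.ˌla.fi.ˌfa:g.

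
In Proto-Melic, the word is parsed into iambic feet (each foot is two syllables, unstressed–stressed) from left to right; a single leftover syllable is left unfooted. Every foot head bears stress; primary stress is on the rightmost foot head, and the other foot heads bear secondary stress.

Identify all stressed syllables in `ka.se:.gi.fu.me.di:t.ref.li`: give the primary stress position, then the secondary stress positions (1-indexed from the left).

primary 8, secondary 2, 4, 6

Parse left to right into iambic (σˈσ) feet: (ka.ˈse:) (gi.ˈfu) (me.ˈdi:t) (ref.ˈli).
Foot heads (stressed positions): 2, 4, 6, 8.
End Rule Rightmost: primary stress on the rightmost head = syllable 8.
Secondary stress on 2, 4, 6: ka.ˌse:.gi.ˌfu.me.ˌdi:t.ref.ˈli.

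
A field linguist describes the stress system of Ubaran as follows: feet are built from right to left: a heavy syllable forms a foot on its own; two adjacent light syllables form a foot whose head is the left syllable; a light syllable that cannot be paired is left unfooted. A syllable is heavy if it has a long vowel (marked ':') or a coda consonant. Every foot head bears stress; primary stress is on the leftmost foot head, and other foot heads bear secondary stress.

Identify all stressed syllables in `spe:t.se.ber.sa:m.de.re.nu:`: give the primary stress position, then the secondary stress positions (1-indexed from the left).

Weights: 1 spe:t H, 2 se L, 3 ber H, 4 sa:m H, 5 de L, 6 re L, 7 nu: H.
Parse right to left (heavy = foot alone; LL = one foot; stranded L unfooted): (ˈspe:t) se (ˈber) (ˈsa:m) (ˈde.re) (ˈnu:).
Foot heads: 1, 3, 4, 5, 7.
Primary stress on the leftmost head = syllable 1.
Secondary stress on 3, 4, 5, 7: ˈspe:t.se.ˌber.ˌsa:m.ˌde.re.ˌnu:.

primary 1, secondary 3, 4, 5, 7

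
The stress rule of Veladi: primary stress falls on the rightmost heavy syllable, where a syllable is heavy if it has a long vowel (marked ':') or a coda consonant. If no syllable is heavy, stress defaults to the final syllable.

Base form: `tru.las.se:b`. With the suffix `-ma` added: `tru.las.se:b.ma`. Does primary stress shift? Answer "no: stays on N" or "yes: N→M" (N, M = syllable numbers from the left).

no: stays on 3

Base `tru.las.se:b` (3 syllables):
  Weights: 1 tru L, 2 las H, 3 se:b H.
  Heavy syllables in the domain: 2, 3. The rightmost is syllable 3 (se:b).
  → primary stress on syllable 3.
Suffixed `tru.las.se:b.ma` (4 syllables):
  Weights: 1 tru L, 2 las H, 3 se:b H, 4 ma L.
  Heavy syllables in the domain: 2, 3. The rightmost is syllable 3 (se:b).
  → primary stress on syllable 3.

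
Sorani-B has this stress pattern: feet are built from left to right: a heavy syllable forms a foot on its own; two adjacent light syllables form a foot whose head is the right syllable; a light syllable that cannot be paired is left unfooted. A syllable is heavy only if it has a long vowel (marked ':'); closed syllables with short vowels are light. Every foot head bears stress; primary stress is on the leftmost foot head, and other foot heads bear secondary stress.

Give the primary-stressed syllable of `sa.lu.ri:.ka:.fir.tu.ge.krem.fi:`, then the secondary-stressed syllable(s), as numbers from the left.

Weights: 1 sa L, 2 lu L, 3 ri: H, 4 ka: H, 5 fir L, 6 tu L, 7 ge L, 8 krem L, 9 fi: H.
Parse left to right (heavy = foot alone; LL = one foot; stranded L unfooted): (sa.ˈlu) (ˈri:) (ˈka:) (fir.ˈtu) (ge.ˈkrem) (ˈfi:).
Foot heads: 2, 3, 4, 6, 8, 9.
Primary stress on the leftmost head = syllable 2.
Secondary stress on 3, 4, 6, 8, 9: sa.ˈlu.ˌri:.ˌka:.fir.ˌtu.ge.ˌkrem.ˌfi:.

primary 2, secondary 3, 4, 6, 8, 9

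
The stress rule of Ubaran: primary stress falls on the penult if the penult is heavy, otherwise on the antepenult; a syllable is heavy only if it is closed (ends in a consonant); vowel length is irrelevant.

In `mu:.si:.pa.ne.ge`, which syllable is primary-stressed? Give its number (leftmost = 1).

Weights: 3 pa L, 4 ne L, 5 ge L.
The penult (syllable 4, ne) is light, so stress falls on the antepenult (syllable 3, pa).
Primary stress: syllable 3 → mu:.si:.ˈpa.ne.ge.

3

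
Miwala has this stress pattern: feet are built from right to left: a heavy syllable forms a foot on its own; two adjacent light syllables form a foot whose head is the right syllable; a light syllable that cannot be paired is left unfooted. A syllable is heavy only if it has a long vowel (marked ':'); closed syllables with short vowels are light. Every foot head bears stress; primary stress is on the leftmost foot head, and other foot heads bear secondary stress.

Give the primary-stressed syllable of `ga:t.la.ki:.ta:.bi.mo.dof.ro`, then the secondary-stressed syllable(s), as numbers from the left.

primary 1, secondary 3, 4, 6, 8

Weights: 1 ga:t H, 2 la L, 3 ki: H, 4 ta: H, 5 bi L, 6 mo L, 7 dof L, 8 ro L.
Parse right to left (heavy = foot alone; LL = one foot; stranded L unfooted): (ˈga:t) la (ˈki:) (ˈta:) (bi.ˈmo) (dof.ˈro).
Foot heads: 1, 3, 4, 6, 8.
Primary stress on the leftmost head = syllable 1.
Secondary stress on 3, 4, 6, 8: ˈga:t.la.ˌki:.ˌta:.bi.ˌmo.dof.ˌro.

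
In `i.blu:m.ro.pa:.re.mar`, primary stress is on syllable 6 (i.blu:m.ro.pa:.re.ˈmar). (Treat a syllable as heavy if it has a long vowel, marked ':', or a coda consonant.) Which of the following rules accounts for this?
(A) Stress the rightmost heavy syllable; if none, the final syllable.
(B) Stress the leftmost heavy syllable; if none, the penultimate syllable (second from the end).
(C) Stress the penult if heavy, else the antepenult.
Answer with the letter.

Rule A → syllable 6 ✓.
Rule B → syllable 2 (observed: 6).
Rule C → syllable 4 (observed: 6).

A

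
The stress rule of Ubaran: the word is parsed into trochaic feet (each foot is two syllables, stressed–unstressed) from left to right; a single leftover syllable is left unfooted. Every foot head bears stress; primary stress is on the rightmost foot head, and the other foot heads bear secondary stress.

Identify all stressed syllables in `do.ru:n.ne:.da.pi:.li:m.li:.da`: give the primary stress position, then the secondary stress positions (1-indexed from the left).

primary 7, secondary 1, 3, 5

Parse left to right into trochaic (ˈσσ) feet: (ˈdo.ru:n) (ˈne:.da) (ˈpi:.li:m) (ˈli:.da).
Foot heads (stressed positions): 1, 3, 5, 7.
End Rule Rightmost: primary stress on the rightmost head = syllable 7.
Secondary stress on 1, 3, 5: ˌdo.ru:n.ˌne:.da.ˌpi:.li:m.ˈli:.da.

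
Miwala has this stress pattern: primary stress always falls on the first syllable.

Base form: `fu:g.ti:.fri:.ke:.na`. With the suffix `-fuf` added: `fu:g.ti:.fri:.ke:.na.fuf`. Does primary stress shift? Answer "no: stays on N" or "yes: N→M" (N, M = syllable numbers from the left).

no: stays on 1

Base `fu:g.ti:.fri:.ke:.na` (5 syllables):
  The word has 5 syllables; the first syllable is syllable 1 (fu:g).
  → primary stress on syllable 1.
Suffixed `fu:g.ti:.fri:.ke:.na.fuf` (6 syllables):
  The word has 6 syllables; the first syllable is syllable 1 (fu:g).
  → primary stress on syllable 1.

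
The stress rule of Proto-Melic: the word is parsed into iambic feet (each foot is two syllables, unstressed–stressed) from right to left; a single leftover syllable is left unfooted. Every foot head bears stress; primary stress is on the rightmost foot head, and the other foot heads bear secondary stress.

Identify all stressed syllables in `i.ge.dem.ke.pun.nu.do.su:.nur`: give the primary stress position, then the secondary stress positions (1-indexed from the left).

Parse right to left into iambic (σˈσ) feet: i (ge.ˈdem) (ke.ˈpun) (nu.ˈdo) (su:.ˈnur). Syllable 1 is left unfooted.
Foot heads (stressed positions): 3, 5, 7, 9.
End Rule Rightmost: primary stress on the rightmost head = syllable 9.
Secondary stress on 3, 5, 7: i.ge.ˌdem.ke.ˌpun.nu.ˌdo.su:.ˈnur.

primary 9, secondary 3, 5, 7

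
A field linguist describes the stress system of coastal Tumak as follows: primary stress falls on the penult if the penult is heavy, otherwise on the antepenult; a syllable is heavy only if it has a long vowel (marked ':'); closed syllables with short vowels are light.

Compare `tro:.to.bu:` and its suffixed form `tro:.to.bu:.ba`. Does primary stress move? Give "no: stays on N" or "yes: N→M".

yes: 1→3

Base `tro:.to.bu:` (3 syllables):
  Weights: 1 tro: H, 2 to L, 3 bu: H.
  The penult (syllable 2, to) is light, so stress falls on the antepenult (syllable 1, tro:).
  → primary stress on syllable 1.
Suffixed `tro:.to.bu:.ba` (4 syllables):
  Weights: 2 to L, 3 bu: H, 4 ba L.
  The penult (syllable 3, bu:) is heavy, so it takes stress.
  → primary stress on syllable 3.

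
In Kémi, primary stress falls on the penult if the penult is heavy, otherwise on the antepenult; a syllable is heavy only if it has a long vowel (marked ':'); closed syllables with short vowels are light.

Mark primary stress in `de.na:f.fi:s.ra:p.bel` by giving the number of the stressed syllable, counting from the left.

4

Weights: 3 fi:s H, 4 ra:p H, 5 bel L.
The penult (syllable 4, ra:p) is heavy, so it takes stress.
Primary stress: syllable 4 → de.na:f.fi:s.ˈra:p.bel.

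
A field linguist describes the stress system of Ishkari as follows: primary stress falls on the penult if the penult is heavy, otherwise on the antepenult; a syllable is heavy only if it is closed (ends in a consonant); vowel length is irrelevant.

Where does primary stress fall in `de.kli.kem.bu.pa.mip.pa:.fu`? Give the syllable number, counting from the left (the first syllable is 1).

6

Weights: 6 mip H, 7 pa: L, 8 fu L.
The penult (syllable 7, pa:) is light, so stress falls on the antepenult (syllable 6, mip).
Primary stress: syllable 6 → de.kli.kem.bu.pa.ˈmip.pa:.fu.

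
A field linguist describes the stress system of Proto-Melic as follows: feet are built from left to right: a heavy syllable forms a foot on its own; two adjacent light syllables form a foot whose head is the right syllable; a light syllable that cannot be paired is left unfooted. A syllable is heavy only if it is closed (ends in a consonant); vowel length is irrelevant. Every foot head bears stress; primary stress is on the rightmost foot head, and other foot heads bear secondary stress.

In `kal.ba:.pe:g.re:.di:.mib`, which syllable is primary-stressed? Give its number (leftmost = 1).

Weights: 1 kal H, 2 ba: L, 3 pe:g H, 4 re: L, 5 di: L, 6 mib H.
Parse left to right (heavy = foot alone; LL = one foot; stranded L unfooted): (ˈkal) ba: (ˈpe:g) (re:.ˈdi:) (ˈmib).
Foot heads: 1, 3, 5, 6.
Primary stress on the rightmost head = syllable 6.
Primary stress: syllable 6 → kal.ba:.pe:g.re:.di:.ˈmib.

6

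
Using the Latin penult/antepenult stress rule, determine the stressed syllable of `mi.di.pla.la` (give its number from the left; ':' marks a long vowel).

2

Classical Latin: stress the penult if heavy (long vowel or closed), else the antepenult.
Weights: 2 di L, 3 pla L, 4 la L.
The penult (syllable 3, pla) is light, so stress falls on the antepenult (syllable 2, di).
Stress on syllable 2: mi.ˈdi.pla.la.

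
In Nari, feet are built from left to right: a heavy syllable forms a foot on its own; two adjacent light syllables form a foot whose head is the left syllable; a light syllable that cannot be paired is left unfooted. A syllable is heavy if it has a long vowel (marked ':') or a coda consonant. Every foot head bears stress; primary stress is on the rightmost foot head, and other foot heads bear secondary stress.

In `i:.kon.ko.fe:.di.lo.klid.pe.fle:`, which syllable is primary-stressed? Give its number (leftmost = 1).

9

Weights: 1 i: H, 2 kon H, 3 ko L, 4 fe: H, 5 di L, 6 lo L, 7 klid H, 8 pe L, 9 fle: H.
Parse left to right (heavy = foot alone; LL = one foot; stranded L unfooted): (ˈi:) (ˈkon) ko (ˈfe:) (ˈdi.lo) (ˈklid) pe (ˈfle:).
Foot heads: 1, 2, 4, 5, 7, 9.
Primary stress on the rightmost head = syllable 9.
Primary stress: syllable 9 → i:.kon.ko.fe:.di.lo.klid.pe.ˈfle:.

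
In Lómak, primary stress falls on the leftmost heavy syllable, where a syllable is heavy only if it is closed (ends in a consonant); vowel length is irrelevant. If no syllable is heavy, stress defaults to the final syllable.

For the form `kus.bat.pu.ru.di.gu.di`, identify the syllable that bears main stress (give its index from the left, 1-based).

1

Weights: 1 kus H, 2 bat H, 3 pu L, 4 ru L, 5 di L, 6 gu L, 7 di L.
Heavy syllables in the domain: 1, 2. The leftmost is syllable 1 (kus).
Primary stress: syllable 1 → ˈkus.bat.pu.ru.di.gu.di.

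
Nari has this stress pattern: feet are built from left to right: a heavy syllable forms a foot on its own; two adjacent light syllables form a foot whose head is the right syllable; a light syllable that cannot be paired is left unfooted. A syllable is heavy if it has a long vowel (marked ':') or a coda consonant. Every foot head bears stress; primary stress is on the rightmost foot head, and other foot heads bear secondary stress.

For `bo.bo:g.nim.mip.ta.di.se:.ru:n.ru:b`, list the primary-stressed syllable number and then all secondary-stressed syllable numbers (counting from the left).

primary 9, secondary 2, 3, 4, 6, 7, 8

Weights: 1 bo L, 2 bo:g H, 3 nim H, 4 mip H, 5 ta L, 6 di L, 7 se: H, 8 ru:n H, 9 ru:b H.
Parse left to right (heavy = foot alone; LL = one foot; stranded L unfooted): bo (ˈbo:g) (ˈnim) (ˈmip) (ta.ˈdi) (ˈse:) (ˈru:n) (ˈru:b).
Foot heads: 2, 3, 4, 6, 7, 8, 9.
Primary stress on the rightmost head = syllable 9.
Secondary stress on 2, 3, 4, 6, 7, 8: bo.ˌbo:g.ˌnim.ˌmip.ta.ˌdi.ˌse:.ˌru:n.ˈru:b.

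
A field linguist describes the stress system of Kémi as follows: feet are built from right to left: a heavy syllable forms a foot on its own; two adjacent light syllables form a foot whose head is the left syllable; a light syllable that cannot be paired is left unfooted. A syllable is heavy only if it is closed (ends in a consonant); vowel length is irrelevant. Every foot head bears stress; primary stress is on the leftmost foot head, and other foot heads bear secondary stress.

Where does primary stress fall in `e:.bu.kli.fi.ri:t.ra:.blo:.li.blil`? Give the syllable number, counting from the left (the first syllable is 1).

Weights: 1 e: L, 2 bu L, 3 kli L, 4 fi L, 5 ri:t H, 6 ra: L, 7 blo: L, 8 li L, 9 blil H.
Parse right to left (heavy = foot alone; LL = one foot; stranded L unfooted): (ˈe:.bu) (ˈkli.fi) (ˈri:t) ra: (ˈblo:.li) (ˈblil).
Foot heads: 1, 3, 5, 7, 9.
Primary stress on the leftmost head = syllable 1.
Primary stress: syllable 1 → ˈe:.bu.kli.fi.ri:t.ra:.blo:.li.blil.

1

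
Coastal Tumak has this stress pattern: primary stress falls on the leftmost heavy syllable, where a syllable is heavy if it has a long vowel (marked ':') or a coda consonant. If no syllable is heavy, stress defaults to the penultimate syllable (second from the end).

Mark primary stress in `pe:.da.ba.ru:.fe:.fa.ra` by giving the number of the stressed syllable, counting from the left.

1

Weights: 1 pe: H, 2 da L, 3 ba L, 4 ru: H, 5 fe: H, 6 fa L, 7 ra L.
Heavy syllables in the domain: 1, 4, 5. The leftmost is syllable 1 (pe:).
Primary stress: syllable 1 → ˈpe:.da.ba.ru:.fe:.fa.ra.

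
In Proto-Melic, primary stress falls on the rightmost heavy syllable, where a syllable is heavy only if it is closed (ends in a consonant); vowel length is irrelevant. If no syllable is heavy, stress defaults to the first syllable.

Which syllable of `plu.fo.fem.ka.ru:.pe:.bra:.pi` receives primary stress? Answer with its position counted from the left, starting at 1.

3

Weights: 1 plu L, 2 fo L, 3 fem H, 4 ka L, 5 ru: L, 6 pe: L, 7 bra: L, 8 pi L.
Heavy syllables in the domain: 3. The rightmost is syllable 3 (fem).
Primary stress: syllable 3 → plu.fo.ˈfem.ka.ru:.pe:.bra:.pi.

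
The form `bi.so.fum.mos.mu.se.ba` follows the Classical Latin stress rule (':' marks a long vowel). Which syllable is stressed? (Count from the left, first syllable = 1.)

5

Classical Latin: stress the penult if heavy (long vowel or closed), else the antepenult.
Weights: 5 mu L, 6 se L, 7 ba L.
The penult (syllable 6, se) is light, so stress falls on the antepenult (syllable 5, mu).
Stress on syllable 5: bi.so.fum.mos.ˈmu.se.ba.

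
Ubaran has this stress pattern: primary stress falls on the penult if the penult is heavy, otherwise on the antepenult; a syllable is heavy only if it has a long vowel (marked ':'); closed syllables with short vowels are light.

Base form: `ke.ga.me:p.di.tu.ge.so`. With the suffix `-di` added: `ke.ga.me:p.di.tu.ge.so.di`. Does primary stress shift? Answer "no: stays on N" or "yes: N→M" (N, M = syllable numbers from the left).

yes: 5→6

Base `ke.ga.me:p.di.tu.ge.so` (7 syllables):
  Weights: 5 tu L, 6 ge L, 7 so L.
  The penult (syllable 6, ge) is light, so stress falls on the antepenult (syllable 5, tu).
  → primary stress on syllable 5.
Suffixed `ke.ga.me:p.di.tu.ge.so.di` (8 syllables):
  Weights: 6 ge L, 7 so L, 8 di L.
  The penult (syllable 7, so) is light, so stress falls on the antepenult (syllable 6, ge).
  → primary stress on syllable 6.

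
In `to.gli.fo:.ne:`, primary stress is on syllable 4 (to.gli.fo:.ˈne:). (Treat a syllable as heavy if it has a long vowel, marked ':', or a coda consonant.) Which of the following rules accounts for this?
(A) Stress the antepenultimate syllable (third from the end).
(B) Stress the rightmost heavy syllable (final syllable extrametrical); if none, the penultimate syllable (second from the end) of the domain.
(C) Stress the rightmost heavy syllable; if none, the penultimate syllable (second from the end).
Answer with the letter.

Rule A → syllable 2 (observed: 4).
Rule B → syllable 3 (observed: 4).
Rule C → syllable 4 ✓.

C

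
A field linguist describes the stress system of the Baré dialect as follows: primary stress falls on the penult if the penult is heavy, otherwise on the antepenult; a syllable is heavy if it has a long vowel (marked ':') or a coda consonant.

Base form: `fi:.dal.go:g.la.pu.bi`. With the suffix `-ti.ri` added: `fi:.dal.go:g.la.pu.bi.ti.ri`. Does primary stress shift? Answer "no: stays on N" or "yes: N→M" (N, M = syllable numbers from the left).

yes: 4→6

Base `fi:.dal.go:g.la.pu.bi` (6 syllables):
  Weights: 4 la L, 5 pu L, 6 bi L.
  The penult (syllable 5, pu) is light, so stress falls on the antepenult (syllable 4, la).
  → primary stress on syllable 4.
Suffixed `fi:.dal.go:g.la.pu.bi.ti.ri` (8 syllables):
  Weights: 6 bi L, 7 ti L, 8 ri L.
  The penult (syllable 7, ti) is light, so stress falls on the antepenult (syllable 6, bi).
  → primary stress on syllable 6.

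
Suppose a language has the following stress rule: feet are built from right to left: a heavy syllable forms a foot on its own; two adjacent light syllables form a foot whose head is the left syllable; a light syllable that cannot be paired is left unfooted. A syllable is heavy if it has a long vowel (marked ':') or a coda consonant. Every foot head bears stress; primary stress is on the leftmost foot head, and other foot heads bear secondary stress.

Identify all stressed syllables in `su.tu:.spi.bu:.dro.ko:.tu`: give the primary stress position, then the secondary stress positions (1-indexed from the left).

Weights: 1 su L, 2 tu: H, 3 spi L, 4 bu: H, 5 dro L, 6 ko: H, 7 tu L.
Parse right to left (heavy = foot alone; LL = one foot; stranded L unfooted): su (ˈtu:) spi (ˈbu:) dro (ˈko:) tu.
Foot heads: 2, 4, 6.
Primary stress on the leftmost head = syllable 2.
Secondary stress on 4, 6: su.ˈtu:.spi.ˌbu:.dro.ˌko:.tu.

primary 2, secondary 4, 6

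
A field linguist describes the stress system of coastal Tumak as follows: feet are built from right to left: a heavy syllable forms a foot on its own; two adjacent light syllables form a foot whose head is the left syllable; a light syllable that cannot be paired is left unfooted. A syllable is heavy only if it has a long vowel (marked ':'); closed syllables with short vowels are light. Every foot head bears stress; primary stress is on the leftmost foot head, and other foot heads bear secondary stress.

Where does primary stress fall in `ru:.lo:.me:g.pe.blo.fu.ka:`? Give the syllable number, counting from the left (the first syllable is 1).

Weights: 1 ru: H, 2 lo: H, 3 me:g H, 4 pe L, 5 blo L, 6 fu L, 7 ka: H.
Parse right to left (heavy = foot alone; LL = one foot; stranded L unfooted): (ˈru:) (ˈlo:) (ˈme:g) pe (ˈblo.fu) (ˈka:).
Foot heads: 1, 2, 3, 5, 7.
Primary stress on the leftmost head = syllable 1.
Primary stress: syllable 1 → ˈru:.lo:.me:g.pe.blo.fu.ka:.

1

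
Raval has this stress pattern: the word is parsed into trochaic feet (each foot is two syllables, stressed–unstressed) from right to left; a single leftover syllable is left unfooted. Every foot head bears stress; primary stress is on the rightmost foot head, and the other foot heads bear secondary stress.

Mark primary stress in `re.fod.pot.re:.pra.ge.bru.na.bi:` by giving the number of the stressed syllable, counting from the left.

Parse right to left into trochaic (ˈσσ) feet: re (ˈfod.pot) (ˈre:.pra) (ˈge.bru) (ˈna.bi:). Syllable 1 is left unfooted.
Foot heads (stressed positions): 2, 4, 6, 8.
End Rule Rightmost: primary stress on the rightmost head = syllable 8.
Primary stress: syllable 8 → re.fod.pot.re:.pra.ge.bru.ˈna.bi:.

8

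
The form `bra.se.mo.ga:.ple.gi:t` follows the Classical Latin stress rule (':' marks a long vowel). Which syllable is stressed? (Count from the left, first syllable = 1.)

Classical Latin: stress the penult if heavy (long vowel or closed), else the antepenult.
Weights: 4 ga: H, 5 ple L, 6 gi:t H.
The penult (syllable 5, ple) is light, so stress falls on the antepenult (syllable 4, ga:).
Stress on syllable 4: bra.se.mo.ˈga:.ple.gi:t.

4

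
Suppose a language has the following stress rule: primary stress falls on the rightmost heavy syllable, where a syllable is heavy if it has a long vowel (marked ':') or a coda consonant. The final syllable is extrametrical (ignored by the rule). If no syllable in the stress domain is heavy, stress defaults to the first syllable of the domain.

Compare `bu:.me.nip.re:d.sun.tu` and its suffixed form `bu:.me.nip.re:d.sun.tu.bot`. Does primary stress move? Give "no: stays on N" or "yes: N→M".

no: stays on 5

Base `bu:.me.nip.re:d.sun.tu` (6 syllables):
  The final syllable (6, tu) is extrametrical; the stress domain is syllables 1–5.
  Weights: 1 bu: H, 2 me L, 3 nip H, 4 re:d H, 5 sun H.
  Heavy syllables in the domain: 1, 3, 4, 5. The rightmost is syllable 5 (sun).
  → primary stress on syllable 5.
Suffixed `bu:.me.nip.re:d.sun.tu.bot` (7 syllables):
  The final syllable (7, bot) is extrametrical; the stress domain is syllables 1–6.
  Weights: 1 bu: H, 2 me L, 3 nip H, 4 re:d H, 5 sun H, 6 tu L.
  Heavy syllables in the domain: 1, 3, 4, 5. The rightmost is syllable 5 (sun).
  → primary stress on syllable 5.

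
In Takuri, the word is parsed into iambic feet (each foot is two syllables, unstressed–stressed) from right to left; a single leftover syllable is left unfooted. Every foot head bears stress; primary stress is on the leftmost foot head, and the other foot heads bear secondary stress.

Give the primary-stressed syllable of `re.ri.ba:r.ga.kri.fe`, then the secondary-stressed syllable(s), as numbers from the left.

Parse right to left into iambic (σˈσ) feet: (re.ˈri) (ba:r.ˈga) (kri.ˈfe).
Foot heads (stressed positions): 2, 4, 6.
End Rule Leftmost: primary stress on the leftmost head = syllable 2.
Secondary stress on 4, 6: re.ˈri.ba:r.ˌga.kri.ˌfe.

primary 2, secondary 4, 6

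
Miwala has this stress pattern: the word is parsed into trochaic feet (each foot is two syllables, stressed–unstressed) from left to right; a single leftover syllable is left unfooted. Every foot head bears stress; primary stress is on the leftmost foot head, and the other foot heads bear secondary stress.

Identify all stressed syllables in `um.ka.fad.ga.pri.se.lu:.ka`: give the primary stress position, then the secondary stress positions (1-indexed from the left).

Parse left to right into trochaic (ˈσσ) feet: (ˈum.ka) (ˈfad.ga) (ˈpri.se) (ˈlu:.ka).
Foot heads (stressed positions): 1, 3, 5, 7.
End Rule Leftmost: primary stress on the leftmost head = syllable 1.
Secondary stress on 3, 5, 7: ˈum.ka.ˌfad.ga.ˌpri.se.ˌlu:.ka.

primary 1, secondary 3, 5, 7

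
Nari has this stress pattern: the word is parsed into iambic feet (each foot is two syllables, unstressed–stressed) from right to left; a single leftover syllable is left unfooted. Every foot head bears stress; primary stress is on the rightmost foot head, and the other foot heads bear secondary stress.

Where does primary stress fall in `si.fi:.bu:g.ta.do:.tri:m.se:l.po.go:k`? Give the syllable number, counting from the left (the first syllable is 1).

9

Parse right to left into iambic (σˈσ) feet: si (fi:.ˈbu:g) (ta.ˈdo:) (tri:m.ˈse:l) (po.ˈgo:k). Syllable 1 is left unfooted.
Foot heads (stressed positions): 3, 5, 7, 9.
End Rule Rightmost: primary stress on the rightmost head = syllable 9.
Primary stress: syllable 9 → si.fi:.bu:g.ta.do:.tri:m.se:l.po.ˈgo:k.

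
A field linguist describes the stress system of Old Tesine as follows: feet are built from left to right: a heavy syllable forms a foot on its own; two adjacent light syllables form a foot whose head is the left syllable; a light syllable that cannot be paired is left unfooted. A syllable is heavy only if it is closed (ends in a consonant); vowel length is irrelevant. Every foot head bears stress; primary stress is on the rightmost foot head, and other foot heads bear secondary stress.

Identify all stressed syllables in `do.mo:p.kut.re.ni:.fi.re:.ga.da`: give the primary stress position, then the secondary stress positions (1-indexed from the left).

Weights: 1 do L, 2 mo:p H, 3 kut H, 4 re L, 5 ni: L, 6 fi L, 7 re: L, 8 ga L, 9 da L.
Parse left to right (heavy = foot alone; LL = one foot; stranded L unfooted): do (ˈmo:p) (ˈkut) (ˈre.ni:) (ˈfi.re:) (ˈga.da).
Foot heads: 2, 3, 4, 6, 8.
Primary stress on the rightmost head = syllable 8.
Secondary stress on 2, 3, 4, 6: do.ˌmo:p.ˌkut.ˌre.ni:.ˌfi.re:.ˈga.da.

primary 8, secondary 2, 3, 4, 6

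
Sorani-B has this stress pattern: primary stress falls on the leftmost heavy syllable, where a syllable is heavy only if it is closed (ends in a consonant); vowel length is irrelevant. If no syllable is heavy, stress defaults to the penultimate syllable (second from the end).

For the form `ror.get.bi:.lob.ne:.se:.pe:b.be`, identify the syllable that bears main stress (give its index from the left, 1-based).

1

Weights: 1 ror H, 2 get H, 3 bi: L, 4 lob H, 5 ne: L, 6 se: L, 7 pe:b H, 8 be L.
Heavy syllables in the domain: 1, 2, 4, 7. The leftmost is syllable 1 (ror).
Primary stress: syllable 1 → ˈror.get.bi:.lob.ne:.se:.pe:b.be.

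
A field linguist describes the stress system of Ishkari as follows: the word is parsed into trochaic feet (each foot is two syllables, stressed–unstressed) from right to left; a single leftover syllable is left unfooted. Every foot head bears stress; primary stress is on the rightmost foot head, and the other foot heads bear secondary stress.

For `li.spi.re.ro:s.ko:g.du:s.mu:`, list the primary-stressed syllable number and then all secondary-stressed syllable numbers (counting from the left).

primary 6, secondary 2, 4

Parse right to left into trochaic (ˈσσ) feet: li (ˈspi.re) (ˈro:s.ko:g) (ˈdu:s.mu:). Syllable 1 is left unfooted.
Foot heads (stressed positions): 2, 4, 6.
End Rule Rightmost: primary stress on the rightmost head = syllable 6.
Secondary stress on 2, 4: li.ˌspi.re.ˌro:s.ko:g.ˈdu:s.mu:.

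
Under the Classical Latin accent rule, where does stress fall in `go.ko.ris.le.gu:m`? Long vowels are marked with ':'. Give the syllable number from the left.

3

Classical Latin: stress the penult if heavy (long vowel or closed), else the antepenult.
Weights: 3 ris H, 4 le L, 5 gu:m H.
The penult (syllable 4, le) is light, so stress falls on the antepenult (syllable 3, ris).
Stress on syllable 3: go.ko.ˈris.le.gu:m.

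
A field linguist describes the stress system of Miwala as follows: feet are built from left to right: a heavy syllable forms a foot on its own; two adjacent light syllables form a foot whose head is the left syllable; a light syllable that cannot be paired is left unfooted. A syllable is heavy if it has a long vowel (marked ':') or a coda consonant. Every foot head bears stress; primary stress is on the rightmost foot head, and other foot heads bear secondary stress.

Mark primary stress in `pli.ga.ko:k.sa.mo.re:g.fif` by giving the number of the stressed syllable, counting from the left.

Weights: 1 pli L, 2 ga L, 3 ko:k H, 4 sa L, 5 mo L, 6 re:g H, 7 fif H.
Parse left to right (heavy = foot alone; LL = one foot; stranded L unfooted): (ˈpli.ga) (ˈko:k) (ˈsa.mo) (ˈre:g) (ˈfif).
Foot heads: 1, 3, 4, 6, 7.
Primary stress on the rightmost head = syllable 7.
Primary stress: syllable 7 → pli.ga.ko:k.sa.mo.re:g.ˈfif.

7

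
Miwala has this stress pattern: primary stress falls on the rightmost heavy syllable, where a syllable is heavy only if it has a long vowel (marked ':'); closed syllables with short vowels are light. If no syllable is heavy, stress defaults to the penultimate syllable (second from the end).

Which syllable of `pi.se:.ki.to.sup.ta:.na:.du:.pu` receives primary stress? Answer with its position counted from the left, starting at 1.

Weights: 1 pi L, 2 se: H, 3 ki L, 4 to L, 5 sup L, 6 ta: H, 7 na: H, 8 du: H, 9 pu L.
Heavy syllables in the domain: 2, 6, 7, 8. The rightmost is syllable 8 (du:).
Primary stress: syllable 8 → pi.se:.ki.to.sup.ta:.na:.ˈdu:.pu.

8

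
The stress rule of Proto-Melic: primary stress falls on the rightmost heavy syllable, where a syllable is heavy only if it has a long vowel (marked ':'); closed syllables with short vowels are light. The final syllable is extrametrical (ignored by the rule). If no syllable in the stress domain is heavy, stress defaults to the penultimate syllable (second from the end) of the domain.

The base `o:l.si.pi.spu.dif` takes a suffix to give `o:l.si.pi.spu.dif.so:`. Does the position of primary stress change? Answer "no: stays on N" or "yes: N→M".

Base `o:l.si.pi.spu.dif` (5 syllables):
  The final syllable (5, dif) is extrametrical; the stress domain is syllables 1–4.
  Weights: 1 o:l H, 2 si L, 3 pi L, 4 spu L.
  Heavy syllables in the domain: 1. The rightmost is syllable 1 (o:l).
  → primary stress on syllable 1.
Suffixed `o:l.si.pi.spu.dif.so:` (6 syllables):
  The final syllable (6, so:) is extrametrical; the stress domain is syllables 1–5.
  Weights: 1 o:l H, 2 si L, 3 pi L, 4 spu L, 5 dif L.
  Heavy syllables in the domain: 1. The rightmost is syllable 1 (o:l).
  → primary stress on syllable 1.

no: stays on 1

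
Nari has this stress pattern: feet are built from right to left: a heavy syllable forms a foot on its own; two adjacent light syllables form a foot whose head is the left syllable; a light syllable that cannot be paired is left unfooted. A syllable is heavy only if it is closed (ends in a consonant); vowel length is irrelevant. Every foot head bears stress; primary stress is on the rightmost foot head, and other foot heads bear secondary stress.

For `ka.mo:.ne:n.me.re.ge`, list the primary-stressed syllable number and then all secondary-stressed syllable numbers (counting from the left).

Weights: 1 ka L, 2 mo: L, 3 ne:n H, 4 me L, 5 re L, 6 ge L.
Parse right to left (heavy = foot alone; LL = one foot; stranded L unfooted): (ˈka.mo:) (ˈne:n) me (ˈre.ge).
Foot heads: 1, 3, 5.
Primary stress on the rightmost head = syllable 5.
Secondary stress on 1, 3: ˌka.mo:.ˌne:n.me.ˈre.ge.

primary 5, secondary 1, 3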